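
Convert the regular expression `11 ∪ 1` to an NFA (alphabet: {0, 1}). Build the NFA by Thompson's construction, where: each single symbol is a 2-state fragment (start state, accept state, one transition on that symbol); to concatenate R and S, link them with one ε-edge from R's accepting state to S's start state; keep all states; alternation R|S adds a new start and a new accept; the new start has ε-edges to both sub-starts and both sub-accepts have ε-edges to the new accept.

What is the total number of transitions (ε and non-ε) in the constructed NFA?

8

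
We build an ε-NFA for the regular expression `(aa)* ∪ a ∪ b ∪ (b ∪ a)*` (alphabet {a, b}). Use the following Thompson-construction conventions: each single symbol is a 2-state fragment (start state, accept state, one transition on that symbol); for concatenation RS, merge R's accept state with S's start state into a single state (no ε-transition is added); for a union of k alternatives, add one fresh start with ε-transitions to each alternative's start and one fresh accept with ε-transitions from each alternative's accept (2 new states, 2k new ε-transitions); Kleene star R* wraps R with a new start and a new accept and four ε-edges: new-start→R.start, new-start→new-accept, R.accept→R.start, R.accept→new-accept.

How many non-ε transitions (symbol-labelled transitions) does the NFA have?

Bottom-up over the parse tree:
Each of the 6 symbol leaves contributes exactly 1 symbol transition.
  aa — 2 symbol transitions
  (aa)* — 2 symbol transitions
  b ∪ a — 2 symbol transitions
  (b ∪ a)* — 2 symbol transitions
  (aa)* ∪ a ∪ b ∪ (b ∪ a)* — 6 symbol transitions

6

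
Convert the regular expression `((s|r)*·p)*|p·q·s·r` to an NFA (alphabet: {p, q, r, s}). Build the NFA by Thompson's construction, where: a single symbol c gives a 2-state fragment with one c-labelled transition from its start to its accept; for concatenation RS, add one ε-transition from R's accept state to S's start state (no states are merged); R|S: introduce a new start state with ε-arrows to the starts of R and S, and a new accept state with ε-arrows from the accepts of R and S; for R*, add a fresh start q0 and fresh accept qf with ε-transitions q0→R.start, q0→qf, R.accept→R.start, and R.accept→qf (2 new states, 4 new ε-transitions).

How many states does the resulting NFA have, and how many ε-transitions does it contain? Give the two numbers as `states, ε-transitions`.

22, 20

Building bottom-up:
Each of the 7 symbol leaves contributes 2 states and 0 ε-transitions.
  s|r = 6 states, 4 ε-transitions
  (s|r)* = 8 states, 8 ε-transitions
  (s|r)*·p = 10 states, 9 ε-transitions
  ((s|r)*·p)* = 12 states, 13 ε-transitions
  p·q·s·r = 8 states, 3 ε-transitions
  ((s|r)*·p)*|p·q·s·r = 22 states, 20 ε-transitions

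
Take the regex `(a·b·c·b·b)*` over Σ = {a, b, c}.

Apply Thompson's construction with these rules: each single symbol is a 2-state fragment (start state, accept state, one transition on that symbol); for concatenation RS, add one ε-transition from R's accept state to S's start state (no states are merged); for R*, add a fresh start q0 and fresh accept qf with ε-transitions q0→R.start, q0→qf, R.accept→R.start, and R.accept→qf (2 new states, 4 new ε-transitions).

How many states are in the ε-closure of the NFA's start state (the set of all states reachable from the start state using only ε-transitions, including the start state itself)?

3

Let C(F) = |ε-closure(F.start)| within fragment F, and note whether F accepts ε. Symbol fragments have C = 1 and do not accept ε. Then:
  a·b·c·b·b : same as the first factor's closure: |ε-closure| = 1
  (a·b·c·b·b)* : new start has ε-edges to the inner start and to the new accept, so |ε-closure| = 2 + 1 = 3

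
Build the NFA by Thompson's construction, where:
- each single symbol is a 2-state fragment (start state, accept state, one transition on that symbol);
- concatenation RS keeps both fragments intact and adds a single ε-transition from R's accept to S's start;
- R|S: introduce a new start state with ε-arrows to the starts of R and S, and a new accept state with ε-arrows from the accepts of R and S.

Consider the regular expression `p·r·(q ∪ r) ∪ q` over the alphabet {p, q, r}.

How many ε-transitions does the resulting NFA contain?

10

Recursing over subexpressions:
Each of the 5 symbol leaves contributes 0 ε-transitions.
  q ∪ r — 4 ε-transitions
  p·r·(q ∪ r) — 6 ε-transitions
  p·r·(q ∪ r) ∪ q — 10 ε-transitions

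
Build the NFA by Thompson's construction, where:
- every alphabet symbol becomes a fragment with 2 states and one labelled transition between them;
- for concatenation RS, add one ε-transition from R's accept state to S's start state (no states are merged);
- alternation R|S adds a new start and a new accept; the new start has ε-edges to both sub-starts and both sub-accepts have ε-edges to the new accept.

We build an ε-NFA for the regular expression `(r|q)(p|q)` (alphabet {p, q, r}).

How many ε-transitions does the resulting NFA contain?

9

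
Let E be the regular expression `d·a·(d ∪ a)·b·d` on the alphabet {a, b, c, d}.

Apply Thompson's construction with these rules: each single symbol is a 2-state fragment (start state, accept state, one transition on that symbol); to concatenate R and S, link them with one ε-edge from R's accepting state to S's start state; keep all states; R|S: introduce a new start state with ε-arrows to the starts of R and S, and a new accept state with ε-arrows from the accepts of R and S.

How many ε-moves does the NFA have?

Per subexpression:
Each of the 6 symbol leaves contributes 0 ε-transitions.
  d ∪ a : 4 ε-transitions
  d·a·(d ∪ a)·b·d : 8 ε-transitions

8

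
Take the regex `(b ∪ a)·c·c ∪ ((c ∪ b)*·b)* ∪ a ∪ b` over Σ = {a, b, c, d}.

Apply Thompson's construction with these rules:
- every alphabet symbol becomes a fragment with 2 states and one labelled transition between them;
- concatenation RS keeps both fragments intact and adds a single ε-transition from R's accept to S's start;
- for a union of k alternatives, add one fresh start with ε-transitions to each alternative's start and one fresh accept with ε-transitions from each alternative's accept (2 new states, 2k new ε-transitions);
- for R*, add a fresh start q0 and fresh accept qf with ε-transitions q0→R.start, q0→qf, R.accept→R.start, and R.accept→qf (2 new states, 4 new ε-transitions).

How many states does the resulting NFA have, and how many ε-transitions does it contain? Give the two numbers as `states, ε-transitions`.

By structural recursion:
Each of the 9 symbol leaves contributes 2 states and 0 ε-transitions.
  b ∪ a : 6 states, 4 ε-transitions
  (b ∪ a)·c·c : 10 states, 6 ε-transitions
  c ∪ b : 6 states, 4 ε-transitions
  (c ∪ b)* : 8 states, 8 ε-transitions
  (c ∪ b)*·b : 10 states, 9 ε-transitions
  ((c ∪ b)*·b)* : 12 states, 13 ε-transitions
  (b ∪ a)·c·c ∪ ((c ∪ b)*·b)* ∪ a ∪ b : 28 states, 27 ε-transitions

28, 27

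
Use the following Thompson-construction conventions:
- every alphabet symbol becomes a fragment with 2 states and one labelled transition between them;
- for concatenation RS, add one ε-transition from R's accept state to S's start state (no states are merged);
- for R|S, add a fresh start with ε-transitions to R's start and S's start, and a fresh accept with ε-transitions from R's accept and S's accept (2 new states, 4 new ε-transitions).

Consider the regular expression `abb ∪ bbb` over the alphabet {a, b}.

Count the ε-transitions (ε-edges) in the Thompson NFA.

8

Building bottom-up:
Each of the 6 symbol leaves contributes 0 ε-transitions.
  abb : 2 ε-transitions
  bbb : 2 ε-transitions
  abb ∪ bbb : 8 ε-transitions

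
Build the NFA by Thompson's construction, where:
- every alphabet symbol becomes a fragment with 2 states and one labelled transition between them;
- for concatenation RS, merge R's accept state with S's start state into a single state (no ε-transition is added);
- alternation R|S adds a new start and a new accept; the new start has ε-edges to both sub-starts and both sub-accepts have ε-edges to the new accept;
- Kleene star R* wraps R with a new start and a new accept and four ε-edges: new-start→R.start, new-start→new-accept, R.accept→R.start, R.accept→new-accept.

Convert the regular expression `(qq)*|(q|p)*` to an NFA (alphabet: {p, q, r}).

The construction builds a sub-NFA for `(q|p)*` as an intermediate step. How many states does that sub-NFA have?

8

Fragment for `(q|p)*`:
Each of the 2 symbol leaves contributes a 2-state fragment.
  q|p = 6 states
  (q|p)* = 8 states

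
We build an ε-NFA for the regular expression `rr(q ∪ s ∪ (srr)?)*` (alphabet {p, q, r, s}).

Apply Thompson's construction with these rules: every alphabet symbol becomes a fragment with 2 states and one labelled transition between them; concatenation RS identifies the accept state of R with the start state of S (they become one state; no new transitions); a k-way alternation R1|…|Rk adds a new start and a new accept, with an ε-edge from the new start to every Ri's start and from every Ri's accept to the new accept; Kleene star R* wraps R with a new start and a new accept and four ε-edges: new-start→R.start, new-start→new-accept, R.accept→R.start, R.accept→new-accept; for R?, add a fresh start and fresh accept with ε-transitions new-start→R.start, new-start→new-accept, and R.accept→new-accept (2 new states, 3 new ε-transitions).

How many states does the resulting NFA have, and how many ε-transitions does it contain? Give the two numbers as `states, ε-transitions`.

16, 13

Building bottom-up:
Each of the 7 symbol leaves contributes 2 states and 0 ε-transitions.
  srr → 4 states, 0 ε-transitions
  (srr)? → 6 states, 3 ε-transitions
  q ∪ s ∪ (srr)? → 12 states, 9 ε-transitions
  (q ∪ s ∪ (srr)?)* → 14 states, 13 ε-transitions
  rr(q ∪ s ∪ (srr)?)* → 16 states, 13 ε-transitions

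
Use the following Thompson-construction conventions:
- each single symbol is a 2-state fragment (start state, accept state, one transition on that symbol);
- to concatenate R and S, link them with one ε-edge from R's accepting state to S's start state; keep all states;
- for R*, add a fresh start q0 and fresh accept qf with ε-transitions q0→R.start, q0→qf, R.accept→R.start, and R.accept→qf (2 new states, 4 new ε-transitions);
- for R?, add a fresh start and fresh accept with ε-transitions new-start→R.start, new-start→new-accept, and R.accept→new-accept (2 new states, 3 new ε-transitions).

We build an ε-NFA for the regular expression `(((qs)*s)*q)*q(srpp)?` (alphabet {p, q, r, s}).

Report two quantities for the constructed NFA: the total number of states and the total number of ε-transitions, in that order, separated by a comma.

Building bottom-up:
Each of the 9 symbol leaves contributes 2 states and 0 ε-transitions.
  qs → 4 states, 1 ε-transition
  (qs)* → 6 states, 5 ε-transitions
  (qs)*s → 8 states, 6 ε-transitions
  ((qs)*s)* → 10 states, 10 ε-transitions
  ((qs)*s)*q → 12 states, 11 ε-transitions
  (((qs)*s)*q)* → 14 states, 15 ε-transitions
  srpp → 8 states, 3 ε-transitions
  (srpp)? → 10 states, 6 ε-transitions
  (((qs)*s)*q)*q(srpp)? → 26 states, 23 ε-transitions

26, 23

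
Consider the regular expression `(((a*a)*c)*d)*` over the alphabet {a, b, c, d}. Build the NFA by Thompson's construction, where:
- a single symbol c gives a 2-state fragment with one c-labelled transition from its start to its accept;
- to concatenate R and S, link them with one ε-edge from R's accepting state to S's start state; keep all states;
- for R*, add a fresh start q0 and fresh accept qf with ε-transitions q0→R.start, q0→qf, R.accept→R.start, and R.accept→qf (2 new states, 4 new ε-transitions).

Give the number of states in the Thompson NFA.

Per subexpression:
Each of the 4 symbol leaves contributes a 2-state fragment.
  a* — 4 states
  a*a — 6 states
  (a*a)* — 8 states
  (a*a)*c — 10 states
  ((a*a)*c)* — 12 states
  ((a*a)*c)*d — 14 states
  (((a*a)*c)*d)* — 16 states

16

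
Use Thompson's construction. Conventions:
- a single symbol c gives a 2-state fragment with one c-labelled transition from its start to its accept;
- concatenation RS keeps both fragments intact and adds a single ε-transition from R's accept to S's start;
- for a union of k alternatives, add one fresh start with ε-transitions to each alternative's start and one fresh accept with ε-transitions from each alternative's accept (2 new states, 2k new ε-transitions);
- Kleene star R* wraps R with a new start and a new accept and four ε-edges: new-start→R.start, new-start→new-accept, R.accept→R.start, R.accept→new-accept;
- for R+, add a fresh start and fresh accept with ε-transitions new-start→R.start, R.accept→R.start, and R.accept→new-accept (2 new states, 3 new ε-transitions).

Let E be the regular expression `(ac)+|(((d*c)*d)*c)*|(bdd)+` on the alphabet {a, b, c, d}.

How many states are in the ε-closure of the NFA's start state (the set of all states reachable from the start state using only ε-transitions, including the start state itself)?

18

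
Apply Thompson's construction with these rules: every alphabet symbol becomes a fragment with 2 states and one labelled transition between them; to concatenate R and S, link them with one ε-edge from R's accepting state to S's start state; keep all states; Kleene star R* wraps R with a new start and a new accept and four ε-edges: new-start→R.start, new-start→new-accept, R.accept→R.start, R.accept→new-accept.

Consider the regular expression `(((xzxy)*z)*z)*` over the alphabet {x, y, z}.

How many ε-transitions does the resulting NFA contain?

Bottom-up over the parse tree:
Each of the 6 symbol leaves contributes 0 ε-transitions.
  xzxy → 3 ε-transitions
  (xzxy)* → 7 ε-transitions
  (xzxy)*z → 8 ε-transitions
  ((xzxy)*z)* → 12 ε-transitions
  ((xzxy)*z)*z → 13 ε-transitions
  (((xzxy)*z)*z)* → 17 ε-transitions

17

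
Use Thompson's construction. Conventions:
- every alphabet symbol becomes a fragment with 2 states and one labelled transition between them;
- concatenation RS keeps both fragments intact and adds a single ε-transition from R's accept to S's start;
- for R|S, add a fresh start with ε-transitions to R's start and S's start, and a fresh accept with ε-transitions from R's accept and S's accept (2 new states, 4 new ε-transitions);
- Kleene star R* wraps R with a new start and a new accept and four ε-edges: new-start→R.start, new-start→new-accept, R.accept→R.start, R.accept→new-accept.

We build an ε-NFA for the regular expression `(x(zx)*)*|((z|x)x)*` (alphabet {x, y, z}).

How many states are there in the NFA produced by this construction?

22

Recursing over subexpressions:
Each of the 6 symbol leaves contributes a 2-state fragment.
  zx = 4 states
  (zx)* = 6 states
  x(zx)* = 8 states
  (x(zx)*)* = 10 states
  z|x = 6 states
  (z|x)x = 8 states
  ((z|x)x)* = 10 states
  (x(zx)*)*|((z|x)x)* = 22 states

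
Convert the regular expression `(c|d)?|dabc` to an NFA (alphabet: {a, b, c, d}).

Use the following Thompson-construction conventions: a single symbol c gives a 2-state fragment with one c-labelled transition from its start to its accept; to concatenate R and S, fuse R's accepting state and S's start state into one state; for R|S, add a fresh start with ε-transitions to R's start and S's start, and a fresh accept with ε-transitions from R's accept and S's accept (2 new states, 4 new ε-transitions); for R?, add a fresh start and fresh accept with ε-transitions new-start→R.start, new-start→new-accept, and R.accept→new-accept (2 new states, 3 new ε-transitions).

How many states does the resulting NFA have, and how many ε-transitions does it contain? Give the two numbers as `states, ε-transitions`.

15, 11

By structural recursion:
Each of the 6 symbol leaves contributes 2 states and 0 ε-transitions.
  c|d : 6 states, 4 ε-transitions
  (c|d)? : 8 states, 7 ε-transitions
  dabc : 5 states, 0 ε-transitions
  (c|d)?|dabc : 15 states, 11 ε-transitions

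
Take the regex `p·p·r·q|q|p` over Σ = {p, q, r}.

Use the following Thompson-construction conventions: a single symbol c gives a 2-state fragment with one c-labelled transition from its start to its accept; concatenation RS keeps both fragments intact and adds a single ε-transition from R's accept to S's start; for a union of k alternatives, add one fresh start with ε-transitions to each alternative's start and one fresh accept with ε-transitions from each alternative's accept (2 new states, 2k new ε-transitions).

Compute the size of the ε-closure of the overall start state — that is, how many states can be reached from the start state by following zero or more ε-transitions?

Compute the ε-closure size of each fragment's start state recursively; a symbol fragment's start has no outgoing ε-edge, so its closure is just itself (size 1).
  p·p·r·q → same as the first factor's closure: |closure| = 1
  p·p·r·q|q|p → |closure| = 1 + 1 + 1 + 1 = 4 (the new accept is not ε-reachable since no branch accepts ε)

4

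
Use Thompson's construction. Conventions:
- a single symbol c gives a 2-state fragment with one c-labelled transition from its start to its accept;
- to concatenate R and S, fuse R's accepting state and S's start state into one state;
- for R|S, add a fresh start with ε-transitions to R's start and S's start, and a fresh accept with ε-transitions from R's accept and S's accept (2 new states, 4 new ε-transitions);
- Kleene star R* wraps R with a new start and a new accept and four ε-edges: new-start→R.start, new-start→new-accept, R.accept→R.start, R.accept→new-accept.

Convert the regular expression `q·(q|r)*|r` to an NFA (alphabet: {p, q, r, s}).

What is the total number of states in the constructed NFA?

Per subexpression:
Each of the 4 symbol leaves contributes a 2-state fragment.
  q|r — 6 states
  (q|r)* — 8 states
  q·(q|r)* — 9 states
  q·(q|r)*|r — 13 states

13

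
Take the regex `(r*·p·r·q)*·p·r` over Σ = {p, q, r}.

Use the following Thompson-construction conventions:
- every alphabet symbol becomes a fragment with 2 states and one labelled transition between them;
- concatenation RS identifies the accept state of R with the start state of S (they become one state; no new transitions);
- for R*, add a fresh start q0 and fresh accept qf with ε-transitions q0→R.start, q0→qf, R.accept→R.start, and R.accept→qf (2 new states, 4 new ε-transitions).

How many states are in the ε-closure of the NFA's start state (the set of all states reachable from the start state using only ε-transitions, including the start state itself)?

Let C(F) = |ε-closure(F.start)| within fragment F, and note whether F accepts ε. Symbol fragments have C = 1 and do not accept ε. Then:
  r* → new start has ε-edges to the inner start and to the new accept, so |ε-closure| = 2 + 1 = 3
  r*·p·r·q → the left operand accepts ε, so the closure extends into the next operand (the shared merged state is already counted); |ε-closure| = 3 + (1−1) = 3
  (r*·p·r·q)* → |ε-closure| = 1 (new start) + 3 (body) + 1 (new accept) = 5
  (r*·p·r·q)*·p·r → the left operand accepts ε, so the closure extends into the next operand (the shared merged state is already counted); |ε-closure| = 5 + (1−1) = 5

5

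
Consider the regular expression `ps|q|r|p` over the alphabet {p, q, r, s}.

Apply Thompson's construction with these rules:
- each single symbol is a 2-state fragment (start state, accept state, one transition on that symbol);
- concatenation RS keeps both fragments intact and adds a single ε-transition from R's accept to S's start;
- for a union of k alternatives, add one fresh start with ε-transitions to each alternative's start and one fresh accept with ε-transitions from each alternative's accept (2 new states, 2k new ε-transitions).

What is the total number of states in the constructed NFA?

12

By structural recursion:
Each of the 5 symbol leaves contributes a 2-state fragment.
  ps — 4 states
  ps|q|r|p — 12 states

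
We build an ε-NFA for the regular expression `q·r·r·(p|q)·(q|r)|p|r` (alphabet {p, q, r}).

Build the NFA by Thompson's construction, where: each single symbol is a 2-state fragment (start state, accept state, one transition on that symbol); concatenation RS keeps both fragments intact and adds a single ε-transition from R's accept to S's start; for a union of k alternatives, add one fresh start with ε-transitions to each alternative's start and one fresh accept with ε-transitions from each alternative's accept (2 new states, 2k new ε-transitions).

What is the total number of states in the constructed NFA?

By structural recursion:
Each of the 9 symbol leaves contributes a 2-state fragment.
  p|q → 6 states
  q|r → 6 states
  q·r·r·(p|q)·(q|r) → 18 states
  q·r·r·(p|q)·(q|r)|p|r → 24 states

24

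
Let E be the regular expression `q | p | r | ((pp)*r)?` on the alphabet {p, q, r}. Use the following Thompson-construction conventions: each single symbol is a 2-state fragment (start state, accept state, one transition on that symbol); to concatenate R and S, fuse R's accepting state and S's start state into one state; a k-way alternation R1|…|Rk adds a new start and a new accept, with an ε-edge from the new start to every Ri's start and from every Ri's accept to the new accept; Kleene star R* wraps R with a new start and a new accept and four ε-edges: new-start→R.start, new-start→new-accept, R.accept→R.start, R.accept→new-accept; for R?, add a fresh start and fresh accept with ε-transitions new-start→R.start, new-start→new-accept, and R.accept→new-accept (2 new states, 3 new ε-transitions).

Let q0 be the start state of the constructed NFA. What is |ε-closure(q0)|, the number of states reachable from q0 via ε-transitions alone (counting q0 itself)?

Compute the ε-closure size of each fragment's start state recursively; a symbol fragment's start has no outgoing ε-edge, so its closure is just itself (size 1).
  pp : same as the first factor's closure: C = 1
  (pp)* : the star's fresh start ε-reaches both the body's start and the fresh accept: C = 2 + 1 = 3
  (pp)*r : the left operand accepts ε, so the closure extends into the next operand (the shared merged state is already counted); C = 3 + (1−1) = 3
  ((pp)*r)? : C = 1 (new start) + 3 (body) + 1 (new accept, via ε) = 5
  q | p | r | ((pp)*r)? : C = 1 (new start) + (1 + 1 + 1 + 5) + 1 (new accept, since some branch ε-reaches its own accept) = 10

10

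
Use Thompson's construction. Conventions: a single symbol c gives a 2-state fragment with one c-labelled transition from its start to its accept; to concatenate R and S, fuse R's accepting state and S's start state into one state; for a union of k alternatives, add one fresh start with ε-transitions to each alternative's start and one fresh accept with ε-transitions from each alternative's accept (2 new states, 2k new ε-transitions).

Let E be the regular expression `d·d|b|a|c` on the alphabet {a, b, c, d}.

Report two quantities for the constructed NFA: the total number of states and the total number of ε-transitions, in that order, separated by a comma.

11, 8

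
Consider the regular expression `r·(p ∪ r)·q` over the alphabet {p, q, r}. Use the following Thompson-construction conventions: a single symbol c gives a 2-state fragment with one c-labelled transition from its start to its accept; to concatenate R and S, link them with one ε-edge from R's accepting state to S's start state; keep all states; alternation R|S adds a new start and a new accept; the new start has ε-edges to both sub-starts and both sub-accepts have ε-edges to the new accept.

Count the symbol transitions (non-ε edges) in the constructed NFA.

Per subexpression:
Each of the 4 symbol leaves contributes exactly 1 symbol transition.
  p ∪ r → 2 symbol transitions
  r·(p ∪ r)·q → 4 symbol transitions

4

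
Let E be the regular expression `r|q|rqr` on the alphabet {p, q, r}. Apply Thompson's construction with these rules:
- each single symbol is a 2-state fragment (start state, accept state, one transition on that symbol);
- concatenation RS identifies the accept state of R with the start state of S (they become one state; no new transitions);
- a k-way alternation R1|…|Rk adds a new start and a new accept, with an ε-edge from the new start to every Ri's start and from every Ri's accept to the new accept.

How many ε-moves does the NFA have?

6

Bottom-up over the parse tree:
Each of the 5 symbol leaves contributes 0 ε-transitions.
  rqr = 0 ε-transitions
  r|q|rqr = 6 ε-transitions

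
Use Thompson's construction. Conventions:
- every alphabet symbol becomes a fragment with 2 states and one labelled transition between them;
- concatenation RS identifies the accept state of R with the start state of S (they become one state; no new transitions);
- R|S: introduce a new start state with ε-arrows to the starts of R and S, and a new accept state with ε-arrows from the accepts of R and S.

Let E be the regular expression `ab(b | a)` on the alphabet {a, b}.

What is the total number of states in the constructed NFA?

8

Per subexpression:
Each of the 4 symbol leaves contributes a 2-state fragment.
  b | a : 6 states
  ab(b | a) : 8 states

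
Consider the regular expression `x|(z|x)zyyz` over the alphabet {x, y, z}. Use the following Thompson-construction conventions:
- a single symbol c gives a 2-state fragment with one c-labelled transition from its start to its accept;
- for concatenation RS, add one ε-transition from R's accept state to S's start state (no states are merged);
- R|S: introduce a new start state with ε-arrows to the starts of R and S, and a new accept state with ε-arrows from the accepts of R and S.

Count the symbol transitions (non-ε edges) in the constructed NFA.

7

Bottom-up over the parse tree:
Each of the 7 symbol leaves contributes exactly 1 symbol transition.
  z|x — 2 symbol transitions
  (z|x)zyyz — 6 symbol transitions
  x|(z|x)zyyz — 7 symbol transitions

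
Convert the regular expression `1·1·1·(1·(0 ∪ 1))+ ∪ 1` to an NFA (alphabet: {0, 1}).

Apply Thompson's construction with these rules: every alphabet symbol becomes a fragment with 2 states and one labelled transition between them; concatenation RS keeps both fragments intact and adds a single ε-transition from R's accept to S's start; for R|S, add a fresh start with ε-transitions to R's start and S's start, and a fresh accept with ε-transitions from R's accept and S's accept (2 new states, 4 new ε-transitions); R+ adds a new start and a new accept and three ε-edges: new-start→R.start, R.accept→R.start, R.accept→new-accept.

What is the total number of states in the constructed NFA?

Per subexpression:
Each of the 7 symbol leaves contributes a 2-state fragment.
  0 ∪ 1 = 6 states
  1·(0 ∪ 1) = 8 states
  (1·(0 ∪ 1))+ = 10 states
  1·1·1·(1·(0 ∪ 1))+ = 16 states
  1·1·1·(1·(0 ∪ 1))+ ∪ 1 = 20 states

20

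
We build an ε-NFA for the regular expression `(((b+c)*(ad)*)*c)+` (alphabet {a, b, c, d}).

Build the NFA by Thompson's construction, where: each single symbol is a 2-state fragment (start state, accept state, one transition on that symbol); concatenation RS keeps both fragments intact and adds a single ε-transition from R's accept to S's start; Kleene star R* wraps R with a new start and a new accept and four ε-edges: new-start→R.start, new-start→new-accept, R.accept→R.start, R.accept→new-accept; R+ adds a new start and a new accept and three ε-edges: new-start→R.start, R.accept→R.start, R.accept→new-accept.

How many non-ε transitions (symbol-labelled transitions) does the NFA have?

Bottom-up over the parse tree:
Each of the 5 symbol leaves contributes exactly 1 symbol transition.
  b+ → 1 symbol transition
  b+c → 2 symbol transitions
  (b+c)* → 2 symbol transitions
  ad → 2 symbol transitions
  (ad)* → 2 symbol transitions
  (b+c)*(ad)* → 4 symbol transitions
  ((b+c)*(ad)*)* → 4 symbol transitions
  ((b+c)*(ad)*)*c → 5 symbol transitions
  (((b+c)*(ad)*)*c)+ → 5 symbol transitions

5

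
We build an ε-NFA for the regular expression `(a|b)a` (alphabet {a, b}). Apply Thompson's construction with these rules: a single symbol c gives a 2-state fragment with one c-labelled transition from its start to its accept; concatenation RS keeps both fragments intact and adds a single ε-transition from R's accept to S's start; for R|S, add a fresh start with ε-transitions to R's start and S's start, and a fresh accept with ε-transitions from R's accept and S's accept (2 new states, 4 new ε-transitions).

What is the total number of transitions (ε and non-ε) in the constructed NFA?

Per subexpression:
Each of the 3 symbol leaves contributes 1 transition (1 symbol, 0 ε).
  a|b — 6 transitions (2 symbol, 4 ε)
  (a|b)a — 8 transitions (3 symbol, 5 ε)

8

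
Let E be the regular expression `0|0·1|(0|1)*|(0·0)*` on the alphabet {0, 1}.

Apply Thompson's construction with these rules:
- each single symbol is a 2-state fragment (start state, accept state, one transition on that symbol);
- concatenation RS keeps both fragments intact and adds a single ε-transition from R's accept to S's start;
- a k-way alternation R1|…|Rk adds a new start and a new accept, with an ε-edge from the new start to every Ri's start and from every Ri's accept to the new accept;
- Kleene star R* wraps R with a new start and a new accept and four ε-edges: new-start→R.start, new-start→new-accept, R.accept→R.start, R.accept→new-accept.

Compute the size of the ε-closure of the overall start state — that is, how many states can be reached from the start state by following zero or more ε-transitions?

12

Let C(F) = |ε-closure(F.start)| within fragment F, and note whether F accepts ε. Symbol fragments have C = 1 and do not accept ε. Then:
  0·1 : same as the first factor's closure: |ε-closure| = 1
  0|1 : |ε-closure| = 1 + 1 + 1 = 3 (the new accept is not ε-reachable since no branch accepts ε)
  (0|1)* : |ε-closure| = 1 (new start) + 3 (body) + 1 (new accept) = 5
  0·0 : same as the first factor's closure: |ε-closure| = 1
  (0·0)* : the star's fresh start ε-reaches both the body's start and the fresh accept: |ε-closure| = 2 + 1 = 3
  0|0·1|(0|1)*|(0·0)* : |ε-closure| = 1 (new start) + (1 + 1 + 5 + 3) + 1 (new accept, since some branch ε-reaches its own accept) = 12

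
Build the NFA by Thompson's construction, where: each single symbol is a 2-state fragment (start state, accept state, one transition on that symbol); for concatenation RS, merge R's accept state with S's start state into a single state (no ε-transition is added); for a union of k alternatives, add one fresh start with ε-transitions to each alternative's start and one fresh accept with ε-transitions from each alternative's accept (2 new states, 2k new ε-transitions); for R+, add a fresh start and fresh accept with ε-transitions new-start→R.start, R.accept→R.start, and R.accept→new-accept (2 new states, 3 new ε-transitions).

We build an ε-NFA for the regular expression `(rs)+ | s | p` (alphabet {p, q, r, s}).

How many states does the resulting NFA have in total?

11

By structural recursion:
Each of the 4 symbol leaves contributes a 2-state fragment.
  rs = 3 states
  (rs)+ = 5 states
  (rs)+ | s | p = 11 states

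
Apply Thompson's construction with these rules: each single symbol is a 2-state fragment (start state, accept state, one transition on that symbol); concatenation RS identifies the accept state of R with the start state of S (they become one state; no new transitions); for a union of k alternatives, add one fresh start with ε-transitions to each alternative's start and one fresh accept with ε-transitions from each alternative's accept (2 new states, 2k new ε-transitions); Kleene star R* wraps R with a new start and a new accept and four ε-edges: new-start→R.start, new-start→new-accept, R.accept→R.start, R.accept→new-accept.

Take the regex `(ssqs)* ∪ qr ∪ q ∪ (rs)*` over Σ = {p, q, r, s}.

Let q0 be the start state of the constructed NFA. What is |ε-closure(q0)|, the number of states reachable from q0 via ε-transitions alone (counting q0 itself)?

Let C(F) = |ε-closure(F.start)| within fragment F, and note whether F accepts ε. Symbol fragments have C = 1 and do not accept ε. Then:
  ssqs → same as the first factor's closure: |closure| = 1
  (ssqs)* → |closure| = 1 (new start) + 1 (body) + 1 (new accept) = 3
  qr → same as the first factor's closure: |closure| = 1
  rs → same as the first factor's closure: |closure| = 1
  (rs)* → new start has ε-edges to the inner start and to the new accept, so |closure| = 2 + 1 = 3
  (ssqs)* ∪ qr ∪ q ∪ (rs)* → |closure| = 1 (new start) + (3 + 1 + 1 + 3) + 1 (new accept, since some branch ε-reaches its own accept) = 10

10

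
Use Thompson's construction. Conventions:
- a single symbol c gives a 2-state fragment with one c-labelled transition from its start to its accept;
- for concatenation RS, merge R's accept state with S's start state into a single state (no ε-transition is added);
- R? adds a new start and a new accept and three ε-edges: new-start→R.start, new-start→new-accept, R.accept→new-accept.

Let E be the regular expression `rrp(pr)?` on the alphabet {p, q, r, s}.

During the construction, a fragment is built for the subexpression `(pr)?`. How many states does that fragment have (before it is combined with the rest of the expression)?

5

Fragment for `(pr)?`:
Each of the 2 symbol leaves contributes a 2-state fragment.
  pr = 3 states
  (pr)? = 5 states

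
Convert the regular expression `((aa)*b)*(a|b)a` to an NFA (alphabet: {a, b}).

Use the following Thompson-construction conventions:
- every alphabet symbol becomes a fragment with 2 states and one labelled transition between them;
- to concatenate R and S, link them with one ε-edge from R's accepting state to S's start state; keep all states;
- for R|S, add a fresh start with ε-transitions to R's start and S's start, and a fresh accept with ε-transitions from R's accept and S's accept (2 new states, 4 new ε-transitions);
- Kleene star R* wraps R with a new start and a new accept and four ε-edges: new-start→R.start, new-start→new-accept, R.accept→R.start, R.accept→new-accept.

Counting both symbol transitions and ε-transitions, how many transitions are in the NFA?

Bottom-up over the parse tree:
Each of the 6 symbol leaves contributes 1 transition (1 symbol, 0 ε).
  aa — 3 transitions (2 symbol, 1 ε)
  (aa)* — 7 transitions (2 symbol, 5 ε)
  (aa)*b — 9 transitions (3 symbol, 6 ε)
  ((aa)*b)* — 13 transitions (3 symbol, 10 ε)
  a|b — 6 transitions (2 symbol, 4 ε)
  ((aa)*b)*(a|b)a — 22 transitions (6 symbol, 16 ε)

22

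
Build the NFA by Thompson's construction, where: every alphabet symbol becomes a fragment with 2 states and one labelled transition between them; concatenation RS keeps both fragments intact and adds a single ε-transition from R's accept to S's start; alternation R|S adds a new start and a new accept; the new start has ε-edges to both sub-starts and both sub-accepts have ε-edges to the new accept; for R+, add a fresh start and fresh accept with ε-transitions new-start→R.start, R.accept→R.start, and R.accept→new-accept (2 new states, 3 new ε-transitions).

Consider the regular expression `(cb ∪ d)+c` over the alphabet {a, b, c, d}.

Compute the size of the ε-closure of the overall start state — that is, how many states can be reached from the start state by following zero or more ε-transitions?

4

Work bottom-up. For each fragment F, track |ε-closure(F.start)| and whether F's accept lies in that closure (i.e. whether F accepts ε). A single-symbol fragment has closure size 1 and does not accept ε.
  cb → |ε-closure| equals the left operand's closure size = 1 (its accept is not ε-reachable, so the closure stops there)
  cb ∪ d → |ε-closure| = 1 + 1 + 1 = 3 (the new accept is not ε-reachable since no branch accepts ε)
  (cb ∪ d)+ → |ε-closure| = 1 + 3 = 4 (the body doesn't accept ε, so the new accept is not reached)
  (cb ∪ d)+c → same as the first factor's closure: |ε-closure| = 4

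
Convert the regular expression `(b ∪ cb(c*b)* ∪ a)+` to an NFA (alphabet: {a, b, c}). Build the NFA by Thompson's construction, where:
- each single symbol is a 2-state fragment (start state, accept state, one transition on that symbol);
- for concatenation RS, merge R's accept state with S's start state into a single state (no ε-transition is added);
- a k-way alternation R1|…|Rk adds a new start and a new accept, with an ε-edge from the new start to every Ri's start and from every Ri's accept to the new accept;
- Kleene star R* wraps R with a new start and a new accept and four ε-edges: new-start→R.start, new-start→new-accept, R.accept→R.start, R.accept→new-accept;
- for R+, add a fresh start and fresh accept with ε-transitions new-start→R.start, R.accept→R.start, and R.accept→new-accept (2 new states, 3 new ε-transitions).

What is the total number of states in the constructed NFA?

By structural recursion:
Each of the 6 symbol leaves contributes a 2-state fragment.
  c* : 4 states
  c*b : 5 states
  (c*b)* : 7 states
  cb(c*b)* : 9 states
  b ∪ cb(c*b)* ∪ a : 15 states
  (b ∪ cb(c*b)* ∪ a)+ : 17 states

17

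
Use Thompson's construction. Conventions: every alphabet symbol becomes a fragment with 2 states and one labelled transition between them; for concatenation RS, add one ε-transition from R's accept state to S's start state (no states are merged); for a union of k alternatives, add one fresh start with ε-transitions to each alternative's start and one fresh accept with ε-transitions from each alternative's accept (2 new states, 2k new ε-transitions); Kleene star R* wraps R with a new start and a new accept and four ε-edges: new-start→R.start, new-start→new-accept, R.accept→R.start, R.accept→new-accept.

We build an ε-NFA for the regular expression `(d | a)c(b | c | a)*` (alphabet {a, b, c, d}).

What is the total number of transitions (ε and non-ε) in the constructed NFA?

By structural recursion:
Each of the 6 symbol leaves contributes 1 transition (1 symbol, 0 ε).
  d | a — 6 transitions (2 symbol, 4 ε)
  b | c | a — 9 transitions (3 symbol, 6 ε)
  (b | c | a)* — 13 transitions (3 symbol, 10 ε)
  (d | a)c(b | c | a)* — 22 transitions (6 symbol, 16 ε)

22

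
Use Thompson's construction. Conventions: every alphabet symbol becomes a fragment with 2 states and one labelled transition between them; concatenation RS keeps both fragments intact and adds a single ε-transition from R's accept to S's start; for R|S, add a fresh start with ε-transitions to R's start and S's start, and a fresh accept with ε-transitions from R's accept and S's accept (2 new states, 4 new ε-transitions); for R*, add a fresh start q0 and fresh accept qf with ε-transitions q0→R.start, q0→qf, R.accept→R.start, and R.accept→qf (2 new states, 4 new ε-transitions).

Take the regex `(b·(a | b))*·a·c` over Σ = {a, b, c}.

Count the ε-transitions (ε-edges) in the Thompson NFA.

11

Recursing over subexpressions:
Each of the 5 symbol leaves contributes 0 ε-transitions.
  a | b = 4 ε-transitions
  b·(a | b) = 5 ε-transitions
  (b·(a | b))* = 9 ε-transitions
  (b·(a | b))*·a·c = 11 ε-transitions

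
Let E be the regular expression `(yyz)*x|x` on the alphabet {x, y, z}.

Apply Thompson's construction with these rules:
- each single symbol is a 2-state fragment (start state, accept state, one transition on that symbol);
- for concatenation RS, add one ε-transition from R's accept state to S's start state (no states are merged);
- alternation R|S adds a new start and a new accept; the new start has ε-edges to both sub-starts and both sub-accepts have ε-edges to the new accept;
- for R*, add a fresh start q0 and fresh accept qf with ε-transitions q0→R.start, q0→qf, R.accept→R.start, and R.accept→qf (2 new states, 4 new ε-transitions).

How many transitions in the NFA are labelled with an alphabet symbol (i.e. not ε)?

5

Per subexpression:
Each of the 5 symbol leaves contributes exactly 1 symbol transition.
  yyz : 3 symbol transitions
  (yyz)* : 3 symbol transitions
  (yyz)*x : 4 symbol transitions
  (yyz)*x|x : 5 symbol transitions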